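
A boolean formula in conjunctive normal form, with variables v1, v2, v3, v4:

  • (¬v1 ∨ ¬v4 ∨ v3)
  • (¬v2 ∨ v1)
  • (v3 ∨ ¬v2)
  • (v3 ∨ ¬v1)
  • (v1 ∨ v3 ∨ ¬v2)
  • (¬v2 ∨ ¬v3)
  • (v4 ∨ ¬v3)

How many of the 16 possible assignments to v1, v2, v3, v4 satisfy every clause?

4

Satisfying assignments:
  v1=0 v2=0 v3=0 v4=0
  v1=0 v2=0 v3=0 v4=1
  v1=0 v2=0 v3=1 v4=1
  v1=1 v2=0 v3=1 v4=1
That's 4 in total.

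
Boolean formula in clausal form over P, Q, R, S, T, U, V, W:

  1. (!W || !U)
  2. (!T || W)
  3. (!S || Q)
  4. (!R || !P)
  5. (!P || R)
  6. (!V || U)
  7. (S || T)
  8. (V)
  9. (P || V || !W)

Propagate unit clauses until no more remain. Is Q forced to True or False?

Unit clause (V) sets V = True.
(U || !V) with V = True leaves only U, so U = True.
(!W || !U): since U = True, the clause reduces to (!W). W = False.
(!T || W) with W = False leaves only !T, so T = False.
(S || T): since T = False, the clause reduces to (S). S = True.
(Q || !S) with S = True leaves only Q, so Q = True.

True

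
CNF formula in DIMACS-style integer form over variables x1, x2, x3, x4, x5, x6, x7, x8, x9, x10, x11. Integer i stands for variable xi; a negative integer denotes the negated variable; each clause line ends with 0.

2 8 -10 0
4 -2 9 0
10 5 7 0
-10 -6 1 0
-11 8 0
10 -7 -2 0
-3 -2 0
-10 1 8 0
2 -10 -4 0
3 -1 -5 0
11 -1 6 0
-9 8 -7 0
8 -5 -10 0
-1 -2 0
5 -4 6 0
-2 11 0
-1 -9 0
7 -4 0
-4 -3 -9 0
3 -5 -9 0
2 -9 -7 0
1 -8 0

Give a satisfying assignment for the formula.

x1 = 0, x2 = 0, x3 = 1, x4 = 0, x5 = 0, x6 = 0, x7 = 1, x8 = 0, x9 = 0, x10 = 0, x11 = 0

Check each clause:
  1. (x8 || x2 || !x10) — !x10 is true.
  2. (!x2 || x9 || x4) — !x2 is true.
  3. (x10 || x7 || x5) — x7 is true.
  4. (!x10 || x1 || !x6) — !x6 is true.
  5. (!x11 || x8) — !x11 is true.
  6. (!x2 || !x7 || x10) — !x2 is true.
  7. (!x3 || !x2) — !x2 is true.
  8. (x1 || !x10 || x8) — !x10 is true.
  9. (!x10 || !x4 || x2) — !x4 is true.
  10. (x3 || !x5 || !x1) — x3 is true.
  11. (x6 || x11 || !x1) — !x1 is true.
  12. (x8 || !x7 || !x9) — !x9 is true.
  13. (!x10 || x8 || !x5) — !x5 is true.
  14. (!x2 || !x1) — !x1 is true.
  15. (!x4 || x6 || x5) — !x4 is true.
  16. (!x2 || x11) — !x2 is true.
  17. (!x9 || !x1) — !x1 is true.
  18. (x7 || !x4) — !x4 is true.
  19. (!x9 || !x4 || !x3) — !x4 is true.
  20. (!x9 || x3 || !x5) — x3 is true.
  21. (!x9 || x2 || !x7) — !x9 is true.
  22. (x1 || !x8) — !x8 is true.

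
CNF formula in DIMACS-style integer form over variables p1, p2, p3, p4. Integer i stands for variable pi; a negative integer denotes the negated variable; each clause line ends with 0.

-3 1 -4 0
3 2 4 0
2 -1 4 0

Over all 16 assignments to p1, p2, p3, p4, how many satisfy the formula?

11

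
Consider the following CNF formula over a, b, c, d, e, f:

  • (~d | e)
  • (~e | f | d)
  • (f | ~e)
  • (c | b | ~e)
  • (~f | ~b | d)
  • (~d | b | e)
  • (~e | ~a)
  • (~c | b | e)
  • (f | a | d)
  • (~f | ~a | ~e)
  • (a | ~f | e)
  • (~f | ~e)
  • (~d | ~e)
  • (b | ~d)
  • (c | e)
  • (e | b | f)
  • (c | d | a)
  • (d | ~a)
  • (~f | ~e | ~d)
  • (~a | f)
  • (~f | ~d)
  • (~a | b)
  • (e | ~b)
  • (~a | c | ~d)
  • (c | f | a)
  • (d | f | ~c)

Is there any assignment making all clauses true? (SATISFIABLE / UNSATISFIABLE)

UNSATISFIABLE

e = True:
  propagation gives f=True; an empty clause results — contradiction.
e = False:
  propagation gives d=False, c=True, b=True; an empty clause results — contradiction.
Every branch closes, so no satisfying assignment exists.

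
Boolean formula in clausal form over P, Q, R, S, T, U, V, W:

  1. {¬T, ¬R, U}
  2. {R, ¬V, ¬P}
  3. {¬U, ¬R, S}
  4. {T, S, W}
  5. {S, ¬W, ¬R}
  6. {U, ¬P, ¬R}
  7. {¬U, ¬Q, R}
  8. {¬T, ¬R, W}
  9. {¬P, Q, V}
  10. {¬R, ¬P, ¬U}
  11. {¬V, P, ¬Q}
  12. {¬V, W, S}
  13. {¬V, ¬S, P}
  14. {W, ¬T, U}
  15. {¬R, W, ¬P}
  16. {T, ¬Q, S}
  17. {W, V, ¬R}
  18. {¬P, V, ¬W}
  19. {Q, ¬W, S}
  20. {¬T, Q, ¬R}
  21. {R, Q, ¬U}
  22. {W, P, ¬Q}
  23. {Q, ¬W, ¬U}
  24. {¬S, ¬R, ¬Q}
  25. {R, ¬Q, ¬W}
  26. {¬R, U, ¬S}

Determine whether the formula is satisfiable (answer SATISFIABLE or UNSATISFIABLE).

SATISFIABLE

Branch on P: take P = True.
Branch on Q: take Q = True.
For the remaining variables, R = False, S = True, T = False, U = False, V = False, W = False works.
So P=T, Q=T, R=F, S=T, T=F, U=F, V=F, W=F is a satisfying assignment.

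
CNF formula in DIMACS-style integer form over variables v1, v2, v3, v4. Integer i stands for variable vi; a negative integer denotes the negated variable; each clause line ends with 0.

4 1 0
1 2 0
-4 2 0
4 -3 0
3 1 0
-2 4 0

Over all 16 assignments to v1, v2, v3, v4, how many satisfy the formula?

Satisfying assignments:
  v1=F v2=T v3=T v4=T
  v1=T v2=F v3=F v4=F
  v1=T v2=T v3=F v4=T
  v1=T v2=T v3=T v4=T
Count: 4.

4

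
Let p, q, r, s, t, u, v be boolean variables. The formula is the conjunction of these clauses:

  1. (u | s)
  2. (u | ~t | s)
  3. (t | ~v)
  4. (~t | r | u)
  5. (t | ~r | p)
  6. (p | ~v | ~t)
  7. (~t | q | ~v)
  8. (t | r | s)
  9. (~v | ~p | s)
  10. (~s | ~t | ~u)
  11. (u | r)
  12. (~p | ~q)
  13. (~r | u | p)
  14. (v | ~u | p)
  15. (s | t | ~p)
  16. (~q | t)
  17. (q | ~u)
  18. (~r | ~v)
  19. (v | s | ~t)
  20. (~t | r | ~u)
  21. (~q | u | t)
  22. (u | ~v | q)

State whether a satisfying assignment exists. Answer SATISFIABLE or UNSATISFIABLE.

SATISFIABLE

Branch on p: take p = True.
  then q is forced to False.
  then u is forced to False.
  then s is forced to True.
  then r is forced to True.
  then v is forced to False.
t is now unconstrained; take t = False.
Every clause has at least one true literal under this assignment.
So p=1, q=0, r=1, s=1, t=0, u=0, v=0 is a satisfying assignment.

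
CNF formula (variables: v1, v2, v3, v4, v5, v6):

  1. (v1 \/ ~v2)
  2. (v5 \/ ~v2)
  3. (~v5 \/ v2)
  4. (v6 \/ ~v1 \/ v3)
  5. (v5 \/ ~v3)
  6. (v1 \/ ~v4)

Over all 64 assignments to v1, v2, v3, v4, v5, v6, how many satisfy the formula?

10

Split on v1, then v2.
  v1=T, v2=T: v4 free; 3 ways for (v3,v5,v6) × 2^1 = 6.
  v1=T, v2=F: remaining (v3,v4,v5,v6) ∈ {(F,F,F,T); (F,T,F,T)} — 2.
  v1=F, v2=T: a clause becomes empty — 0.
  v1=F, v2=F: remaining (v3,v4,v5,v6) ∈ {(F,F,F,F); (F,F,F,T)} — 2.
Total: 6 + 2 + 0 + 2 = 10.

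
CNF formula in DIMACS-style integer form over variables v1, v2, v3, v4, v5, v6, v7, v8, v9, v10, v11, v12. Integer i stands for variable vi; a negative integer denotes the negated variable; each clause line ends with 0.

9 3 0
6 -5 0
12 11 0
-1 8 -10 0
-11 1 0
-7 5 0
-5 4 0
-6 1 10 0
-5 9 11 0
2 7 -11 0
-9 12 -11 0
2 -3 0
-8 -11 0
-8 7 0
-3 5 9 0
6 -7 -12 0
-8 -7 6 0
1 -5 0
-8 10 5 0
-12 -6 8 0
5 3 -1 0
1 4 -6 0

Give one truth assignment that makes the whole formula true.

Pure literal: v2 appears only positively; assign v2 = True.
v4 occurs only positively in the remaining clauses — set v4 = True.
Try v1 = True.
Branch on v3: take v3 = True.
Set v5 = True and propagate.
  then v6 is forced to True.
For the remaining variables, v7 = True, v8 = True, v9 = True, v10 = True, v11 = False, v12 = True works.

v1=1, v2=1, v3=1, v4=1, v5=1, v6=1, v7=1, v8=1, v9=1, v10=1, v11=0, v12=1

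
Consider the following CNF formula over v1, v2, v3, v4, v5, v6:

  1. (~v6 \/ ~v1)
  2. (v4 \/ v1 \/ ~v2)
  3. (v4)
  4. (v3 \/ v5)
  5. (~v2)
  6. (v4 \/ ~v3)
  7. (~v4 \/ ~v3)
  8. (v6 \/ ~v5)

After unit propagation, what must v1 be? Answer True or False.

False

(v4) stands alone — v4 = True.
(~v2) stands alone — v2 = False.
In (~v3 \/ ~v4), ~v4 is now false; ~v3 must hold, so v3 = False.
(v5 \/ v3) with v3 = False leaves only v5, so v5 = True.
In (v6 \/ ~v5), ~v5 is now false; v6 must hold, so v6 = True.
(~v6 \/ ~v1): since v6 = True, the clause reduces to (~v1). v1 = False.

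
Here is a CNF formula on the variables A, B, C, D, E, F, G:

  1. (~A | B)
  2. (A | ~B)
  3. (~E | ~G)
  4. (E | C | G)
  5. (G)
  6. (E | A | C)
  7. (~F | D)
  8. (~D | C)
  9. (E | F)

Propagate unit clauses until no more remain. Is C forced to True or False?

True

(G) stands alone — G = True.
In (~E | ~G), ~G is now false; ~E must hold, so E = False.
From (E | F) and E = False: F = True.
From (D | ~F) and F = True: D = True.
(~D | C) with D = True leaves only C, so C = True.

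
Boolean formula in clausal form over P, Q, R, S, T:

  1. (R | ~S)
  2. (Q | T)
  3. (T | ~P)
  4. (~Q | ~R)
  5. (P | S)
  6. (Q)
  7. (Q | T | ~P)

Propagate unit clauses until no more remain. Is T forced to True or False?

Unit clause (Q) sets Q = True.
From (~Q | ~R) and Q = True: R = False.
(R | ~S) with R = False leaves only ~S, so S = False.
From (P | S) and S = False: P = True.
(T | ~P) with P = True leaves only T, so T = True.

True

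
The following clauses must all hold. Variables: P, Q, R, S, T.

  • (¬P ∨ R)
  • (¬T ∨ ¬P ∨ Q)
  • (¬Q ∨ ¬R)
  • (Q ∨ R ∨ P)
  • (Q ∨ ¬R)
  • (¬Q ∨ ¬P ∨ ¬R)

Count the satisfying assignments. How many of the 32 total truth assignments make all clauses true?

4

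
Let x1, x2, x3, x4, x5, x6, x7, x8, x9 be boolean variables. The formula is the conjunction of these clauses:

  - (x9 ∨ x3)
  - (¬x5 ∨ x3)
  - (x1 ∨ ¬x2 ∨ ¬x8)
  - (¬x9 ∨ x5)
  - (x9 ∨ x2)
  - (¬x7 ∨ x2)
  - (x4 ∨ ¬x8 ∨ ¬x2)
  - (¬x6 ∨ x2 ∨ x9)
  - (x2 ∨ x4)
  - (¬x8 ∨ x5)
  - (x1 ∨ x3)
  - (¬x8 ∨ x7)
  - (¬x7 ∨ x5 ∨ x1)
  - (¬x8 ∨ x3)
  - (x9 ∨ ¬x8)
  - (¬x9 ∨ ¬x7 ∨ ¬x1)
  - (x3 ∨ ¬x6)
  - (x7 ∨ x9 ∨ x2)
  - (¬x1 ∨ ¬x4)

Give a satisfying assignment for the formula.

x1=0, x2=1, x3=1, x4=1, x5=1, x6=0, x7=0, x8=0, x9=1

Check each clause:
  1. (x9 ∨ x3) — x9 is true.
  2. (¬x5 ∨ x3) — x3 is true.
  3. (¬x2 ∨ x1 ∨ ¬x8) — ¬x8 is true.
  4. (x5 ∨ ¬x9) — x5 is true.
  5. (x2 ∨ x9) — x9 is true.
  6. (x2 ∨ ¬x7) — ¬x7 is true.
  7. (¬x2 ∨ ¬x8 ∨ x4) — ¬x8 is true.
  8. (¬x6 ∨ x9 ∨ x2) — x9 is true.
  9. (x2 ∨ x4) — x2 is true.
  10. (¬x8 ∨ x5) — ¬x8 is true.
  11. (x3 ∨ x1) — x3 is true.
  12. (¬x8 ∨ x7) — ¬x8 is true.
  13. (x5 ∨ ¬x7 ∨ x1) — x5 is true.
  14. (¬x8 ∨ x3) — ¬x8 is true.
  15. (x9 ∨ ¬x8) — ¬x8 is true.
  16. (¬x7 ∨ ¬x1 ∨ ¬x9) — ¬x7 is true.
  17. (¬x6 ∨ x3) — ¬x6 is true.
  18. (x2 ∨ x9 ∨ x7) — x9 is true.
  19. (¬x4 ∨ ¬x1) — ¬x1 is true.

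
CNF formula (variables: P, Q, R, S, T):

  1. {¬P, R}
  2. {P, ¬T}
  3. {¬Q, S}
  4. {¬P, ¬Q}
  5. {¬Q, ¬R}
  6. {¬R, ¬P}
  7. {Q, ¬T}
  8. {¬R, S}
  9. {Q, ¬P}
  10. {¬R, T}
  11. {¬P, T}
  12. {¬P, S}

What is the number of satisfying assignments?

3

Satisfying assignments:
  P=0 Q=0 R=0 S=0 T=0
  P=0 Q=0 R=0 S=1 T=0
  P=0 Q=1 R=0 S=1 T=0
That's 3 in total.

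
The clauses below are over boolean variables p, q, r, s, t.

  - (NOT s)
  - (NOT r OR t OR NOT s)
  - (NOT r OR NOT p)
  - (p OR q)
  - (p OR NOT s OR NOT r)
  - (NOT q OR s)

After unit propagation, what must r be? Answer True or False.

False

(NOT s) is a unit clause: s = False.
(NOT q OR s): since s = False, the clause reduces to (NOT q). q = False.
In (q OR p), q is now false; p must hold, so p = True.
(NOT r OR NOT p) with p = True leaves only NOT r, so r = False.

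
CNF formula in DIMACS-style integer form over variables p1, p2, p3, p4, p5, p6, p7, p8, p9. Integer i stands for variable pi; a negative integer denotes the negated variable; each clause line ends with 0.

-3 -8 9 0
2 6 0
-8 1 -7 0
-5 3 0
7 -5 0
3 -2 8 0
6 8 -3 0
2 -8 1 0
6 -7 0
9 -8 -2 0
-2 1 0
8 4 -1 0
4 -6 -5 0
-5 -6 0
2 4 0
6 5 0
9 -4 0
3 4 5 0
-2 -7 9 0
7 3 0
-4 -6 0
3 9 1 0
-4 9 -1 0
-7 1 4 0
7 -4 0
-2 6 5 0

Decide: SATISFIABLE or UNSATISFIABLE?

p9 occurs only positively in the remaining clauses — set p9 = True.
Set p1 = True and propagate.
Try p2 = True.
The remaining clauses are satisfied by p3 = True, p4 = False, p5 = False, p6 = True, p7 = False, p8 = True.
Every clause has at least one true literal under this assignment.
So p1 = True  p2 = True  p3 = True  p4 = False  p5 = False  p6 = True  p7 = False  p8 = True  p9 = True is a satisfying assignment.

SATISFIABLE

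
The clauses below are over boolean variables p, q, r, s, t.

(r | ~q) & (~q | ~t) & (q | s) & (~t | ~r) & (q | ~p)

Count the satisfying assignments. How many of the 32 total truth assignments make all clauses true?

7

Split on q, then r.
  q=T, r=T: remaining (p,s,t) ∈ {(F,F,F); (F,T,F); (T,F,F); (T,T,F)} — 4.
  q=T, r=F: a clause becomes empty — 0.
  q=F, r=T: remaining (p,s,t) ∈ {(F,T,F)} — 1.
  q=F, r=F: remaining (p,s,t) ∈ {(F,T,F); (F,T,T)} — 2.
Total: 4 + 0 + 1 + 2 = 7.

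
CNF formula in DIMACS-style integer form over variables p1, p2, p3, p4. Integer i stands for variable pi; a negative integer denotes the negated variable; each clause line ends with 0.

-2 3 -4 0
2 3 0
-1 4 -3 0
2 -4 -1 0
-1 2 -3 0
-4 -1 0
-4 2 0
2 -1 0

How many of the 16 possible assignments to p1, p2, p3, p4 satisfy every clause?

5

Satisfying assignments:
  p1=0 p2=0 p3=1 p4=0
  p1=0 p2=1 p3=0 p4=0
  p1=0 p2=1 p3=1 p4=0
  p1=0 p2=1 p3=1 p4=1
  p1=1 p2=1 p3=0 p4=0
Count: 5.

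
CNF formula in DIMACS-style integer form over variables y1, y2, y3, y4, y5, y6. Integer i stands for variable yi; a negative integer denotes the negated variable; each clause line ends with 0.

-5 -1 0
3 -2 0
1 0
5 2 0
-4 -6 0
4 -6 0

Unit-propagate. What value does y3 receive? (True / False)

True

Unit clause (y1) sets y1 = True.
(~y1 | ~y5): since y1 = True, the clause reduces to (~y5). y5 = False.
In (y2 | y5), y5 is now false; y2 must hold, so y2 = True.
(~y2 | y3) with y2 = True leaves only y3, so y3 = True.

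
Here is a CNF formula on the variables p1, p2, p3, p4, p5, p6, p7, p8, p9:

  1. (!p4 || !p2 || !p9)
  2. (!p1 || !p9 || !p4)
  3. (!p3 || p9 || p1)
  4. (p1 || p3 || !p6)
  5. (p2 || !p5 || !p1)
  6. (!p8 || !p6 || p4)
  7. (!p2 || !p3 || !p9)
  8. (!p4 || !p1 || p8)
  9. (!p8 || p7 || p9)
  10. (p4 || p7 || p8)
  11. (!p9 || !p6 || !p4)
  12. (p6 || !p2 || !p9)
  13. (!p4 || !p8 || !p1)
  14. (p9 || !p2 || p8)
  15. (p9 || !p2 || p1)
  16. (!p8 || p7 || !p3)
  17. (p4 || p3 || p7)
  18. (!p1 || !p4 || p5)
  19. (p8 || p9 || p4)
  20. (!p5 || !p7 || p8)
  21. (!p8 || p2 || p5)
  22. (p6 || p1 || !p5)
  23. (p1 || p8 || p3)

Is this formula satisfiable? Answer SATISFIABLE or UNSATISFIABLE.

Branch on p1: take p1 = True.
Branch on p2: take p2 = False.
  then p5 is forced to False.
  then p4 is forced to False.
  then p8 is forced to False.
  then p7 is forced to True.
  then p9 is forced to True.
p3, p6 are now unconstrained; take p3 = False, p6 = True.
Every clause has at least one true literal under this assignment.
So p1 = 1  p2 = 0  p3 = 0  p4 = 0  p5 = 0  p6 = 1  p7 = 1  p8 = 0  p9 = 1 is a satisfying assignment.

SATISFIABLE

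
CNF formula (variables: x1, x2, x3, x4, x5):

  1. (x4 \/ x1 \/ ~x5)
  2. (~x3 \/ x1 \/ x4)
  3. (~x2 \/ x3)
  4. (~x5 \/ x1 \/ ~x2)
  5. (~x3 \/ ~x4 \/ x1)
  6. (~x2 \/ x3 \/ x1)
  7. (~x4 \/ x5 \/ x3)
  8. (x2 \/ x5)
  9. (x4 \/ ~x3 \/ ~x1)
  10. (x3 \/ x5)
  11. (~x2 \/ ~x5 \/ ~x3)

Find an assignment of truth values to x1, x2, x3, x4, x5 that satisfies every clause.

Set x1 = True and propagate.
For the remaining variables, x2 = False, x3 = False, x4 = True, x5 = True works.

x1=T  x2=F  x3=F  x4=T  x5=T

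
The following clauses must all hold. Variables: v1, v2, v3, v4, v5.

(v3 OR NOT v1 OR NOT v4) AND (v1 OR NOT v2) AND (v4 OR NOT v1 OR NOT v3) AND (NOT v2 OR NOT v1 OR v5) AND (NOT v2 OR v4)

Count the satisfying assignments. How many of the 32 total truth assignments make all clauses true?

Split on v1, then v2.
  v1=1, v2=1: remaining (v3,v4,v5) ∈ {(1,1,1)} — 1.
  v1=1, v2=0: remaining (v3,v4,v5) ∈ {(0,0,0); (0,0,1); (1,1,0); (1,1,1)} — 4.
  v1=0, v2=1: a clause becomes empty — 0.
  v1=0, v2=0: v3, v4, v5 free → 2^3 = 8.
Total: 1 + 4 + 0 + 8 = 13.

13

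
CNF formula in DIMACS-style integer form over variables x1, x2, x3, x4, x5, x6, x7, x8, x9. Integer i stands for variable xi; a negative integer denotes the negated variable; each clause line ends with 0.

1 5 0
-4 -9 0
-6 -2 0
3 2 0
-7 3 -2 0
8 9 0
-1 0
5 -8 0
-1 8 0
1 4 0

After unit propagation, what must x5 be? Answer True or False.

True

Unit clause (¬x1) sets x1 = False.
(x1 ∨ x5): since x1 = False, the clause reduces to (x5). x5 = True.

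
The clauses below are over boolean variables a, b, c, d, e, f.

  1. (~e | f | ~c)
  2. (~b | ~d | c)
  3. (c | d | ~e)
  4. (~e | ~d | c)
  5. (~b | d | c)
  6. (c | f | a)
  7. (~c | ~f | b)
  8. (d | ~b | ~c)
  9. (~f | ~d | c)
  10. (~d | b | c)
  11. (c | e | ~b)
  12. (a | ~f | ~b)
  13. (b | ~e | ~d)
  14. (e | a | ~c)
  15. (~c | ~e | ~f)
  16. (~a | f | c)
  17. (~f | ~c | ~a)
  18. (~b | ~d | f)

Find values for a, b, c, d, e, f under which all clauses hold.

a=0, b=0, c=0, d=0, e=0, f=1

Check each clause:
  1. (~c | ~e | f) — ~e is true.
  2. (c | ~d | ~b) — ~d is true.
  3. (~e | d | c) — ~e is true.
  4. (c | ~d | ~e) — ~e is true.
  5. (~b | d | c) — ~b is true.
  6. (c | a | f) — f is true.
  7. (~f | ~c | b) — ~c is true.
  8. (d | ~b | ~c) — ~c is true.
  9. (~d | c | ~f) — ~d is true.
  10. (~d | b | c) — ~d is true.
  11. (e | ~b | c) — ~b is true.
  12. (~f | a | ~b) — ~b is true.
  13. (~d | b | ~e) — ~e is true.
  14. (a | ~c | e) — ~c is true.
  15. (~f | ~c | ~e) — ~e is true.
  16. (~a | c | f) — ~a is true.
  17. (~a | ~f | ~c) — ~c is true.
  18. (~b | ~d | f) — ~d is true.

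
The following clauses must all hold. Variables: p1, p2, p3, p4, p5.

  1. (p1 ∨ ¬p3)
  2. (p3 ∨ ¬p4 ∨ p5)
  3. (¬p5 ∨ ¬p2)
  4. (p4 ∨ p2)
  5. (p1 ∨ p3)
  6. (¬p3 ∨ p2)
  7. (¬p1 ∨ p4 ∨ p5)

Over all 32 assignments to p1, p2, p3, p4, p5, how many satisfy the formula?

Satisfying assignments:
  p1=1 p2=0 p3=0 p4=1 p5=1
  p1=1 p2=1 p3=1 p4=1 p5=0
That's 2 in total.

2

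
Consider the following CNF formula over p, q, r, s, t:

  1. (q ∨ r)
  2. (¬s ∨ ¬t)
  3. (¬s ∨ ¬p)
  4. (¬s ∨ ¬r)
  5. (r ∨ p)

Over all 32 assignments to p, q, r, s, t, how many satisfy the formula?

Case analysis on r and s:
  r=T, s=T: a clause becomes empty — 0.
  r=T, s=F: p, q, t free → 2^3 = 8.
  r=F, s=T: a clause becomes empty — 0.
  r=F, s=F: remaining (p,q,t) ∈ {(T,T,F); (T,T,T)} — 2.
Total: 0 + 8 + 0 + 2 = 10.

10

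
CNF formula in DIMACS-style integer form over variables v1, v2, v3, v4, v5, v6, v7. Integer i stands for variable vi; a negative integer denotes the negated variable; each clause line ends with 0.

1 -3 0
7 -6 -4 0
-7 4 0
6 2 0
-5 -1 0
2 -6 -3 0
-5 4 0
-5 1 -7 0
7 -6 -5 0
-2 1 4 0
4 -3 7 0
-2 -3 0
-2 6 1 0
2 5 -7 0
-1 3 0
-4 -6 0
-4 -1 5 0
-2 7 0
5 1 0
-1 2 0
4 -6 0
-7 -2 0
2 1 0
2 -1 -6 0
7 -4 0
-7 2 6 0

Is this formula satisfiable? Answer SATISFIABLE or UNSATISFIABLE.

UNSATISFIABLE

v2 = True:
  propagation gives v3=False, v1=False, v4=True, v6=True; an empty clause results — contradiction.
v2 = False:
  propagation gives v6=True, v3=False, v1=False; an empty clause results — contradiction.
Every branch closes, so no satisfying assignment exists.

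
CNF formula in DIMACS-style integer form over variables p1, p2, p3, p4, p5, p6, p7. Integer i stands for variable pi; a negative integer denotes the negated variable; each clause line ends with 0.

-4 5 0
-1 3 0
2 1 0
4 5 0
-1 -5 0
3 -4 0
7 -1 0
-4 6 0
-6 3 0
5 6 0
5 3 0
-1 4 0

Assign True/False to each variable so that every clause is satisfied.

p1=False  p2=True  p3=True  p4=False  p5=True  p6=False  p7=False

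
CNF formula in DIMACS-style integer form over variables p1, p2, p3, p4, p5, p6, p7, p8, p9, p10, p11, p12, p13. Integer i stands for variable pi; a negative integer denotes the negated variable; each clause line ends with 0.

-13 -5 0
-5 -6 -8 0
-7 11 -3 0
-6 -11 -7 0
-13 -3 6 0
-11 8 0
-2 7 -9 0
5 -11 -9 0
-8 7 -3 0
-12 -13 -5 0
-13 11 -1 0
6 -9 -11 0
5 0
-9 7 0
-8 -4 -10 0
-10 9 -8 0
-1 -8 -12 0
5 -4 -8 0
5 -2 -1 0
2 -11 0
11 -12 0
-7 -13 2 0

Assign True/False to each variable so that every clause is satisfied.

p1 = F  p2 = T  p3 = T  p4 = T  p5 = T  p6 = F  p7 = F  p8 = F  p9 = F  p10 = T  p11 = F  p12 = F  p13 = F

Check each clause:
  1. (~p13 \/ ~p5) — ~p13 is true.
  2. (~p6 \/ ~p5 \/ ~p8) — ~p8 is true.
  3. (~p3 \/ p11 \/ ~p7) — ~p7 is true.
  4. (~p11 \/ ~p7 \/ ~p6) — ~p7 is true.
  5. (~p3 \/ ~p13 \/ p6) — ~p13 is true.
  6. (~p11 \/ p8) — ~p11 is true.
  7. (~p9 \/ p7 \/ ~p2) — ~p9 is true.
  8. (p5 \/ ~p11 \/ ~p9) — ~p11 is true.
  9. (~p3 \/ ~p8 \/ p7) — ~p8 is true.
  10. (~p12 \/ ~p5 \/ ~p13) — ~p13 is true.
  11. (~p13 \/ p11 \/ ~p1) — ~p1 is true.
  12. (~p11 \/ p6 \/ ~p9) — ~p11 is true.
  13. (p5) — p5 is true.
  14. (p7 \/ ~p9) — ~p9 is true.
  15. (~p4 \/ ~p10 \/ ~p8) — ~p8 is true.
  16. (~p10 \/ p9 \/ ~p8) — ~p8 is true.
  17. (~p1 \/ ~p12 \/ ~p8) — ~p8 is true.
  18. (~p4 \/ p5 \/ ~p8) — ~p8 is true.
  19. (~p2 \/ ~p1 \/ p5) — p5 is true.
  20. (p2 \/ ~p11) — p2 is true.
  21. (p11 \/ ~p12) — ~p12 is true.
  22. (p2 \/ ~p13 \/ ~p7) — ~p7 is true.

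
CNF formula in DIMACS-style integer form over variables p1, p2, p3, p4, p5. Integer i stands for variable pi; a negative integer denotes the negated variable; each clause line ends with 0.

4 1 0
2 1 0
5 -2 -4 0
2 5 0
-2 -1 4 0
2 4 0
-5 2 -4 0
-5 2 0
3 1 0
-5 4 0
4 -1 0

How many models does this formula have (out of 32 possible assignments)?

3

The models are:
  p1=0 p2=1 p3=1 p4=1 p5=1
  p1=1 p2=1 p3=0 p4=1 p5=1
  p1=1 p2=1 p3=1 p4=1 p5=1
Count: 3.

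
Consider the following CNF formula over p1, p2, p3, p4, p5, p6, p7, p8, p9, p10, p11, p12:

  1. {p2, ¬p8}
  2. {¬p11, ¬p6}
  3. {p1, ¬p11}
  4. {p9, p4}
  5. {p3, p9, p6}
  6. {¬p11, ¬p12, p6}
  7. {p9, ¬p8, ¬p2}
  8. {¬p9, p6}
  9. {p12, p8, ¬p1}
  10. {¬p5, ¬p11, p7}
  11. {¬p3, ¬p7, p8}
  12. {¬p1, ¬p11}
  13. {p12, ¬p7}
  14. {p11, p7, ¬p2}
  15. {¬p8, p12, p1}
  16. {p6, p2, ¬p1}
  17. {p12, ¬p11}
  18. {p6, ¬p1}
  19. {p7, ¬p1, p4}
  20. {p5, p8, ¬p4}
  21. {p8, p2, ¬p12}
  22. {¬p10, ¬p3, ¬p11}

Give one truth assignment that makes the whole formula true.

p1 = F, p2 = T, p3 = F, p4 = F, p5 = F, p6 = T, p7 = T, p8 = F, p9 = T, p10 = T, p11 = F, p12 = T

Check each clause:
  1. {p2, ¬p8} — ¬p8 is true.
  2. {¬p11, ¬p6} — ¬p11 is true.
  3. {¬p11, p1} — ¬p11 is true.
  4. {p9, p4} — p9 is true.
  5. {p3, p6, p9} — p9 is true.
  6. {¬p11, ¬p12, p6} — ¬p11 is true.
  7. {¬p8, p9, ¬p2} — ¬p8 is true.
  8. {¬p9, p6} — p6 is true.
  9. {¬p1, p12, p8} — p12 is true.
  10. {¬p11, ¬p5, p7} — ¬p5 is true.
  11. {p8, ¬p3, ¬p7} — ¬p3 is true.
  12. {¬p11, ¬p1} — ¬p11 is true.
  13. {p12, ¬p7} — p12 is true.
  14. {¬p2, p7, p11} — p7 is true.
  15. {p1, ¬p8, p12} — ¬p8 is true.
  16. {p6, p2, ¬p1} — p2 is true.
  17. {¬p11, p12} — p12 is true.
  18. {p6, ¬p1} — ¬p1 is true.
  19. {p7, p4, ¬p1} — ¬p1 is true.
  20. {p8, ¬p4, p5} — ¬p4 is true.
  21. {¬p12, p2, p8} — p2 is true.
  22. {¬p10, ¬p3, ¬p11} — ¬p11 is true.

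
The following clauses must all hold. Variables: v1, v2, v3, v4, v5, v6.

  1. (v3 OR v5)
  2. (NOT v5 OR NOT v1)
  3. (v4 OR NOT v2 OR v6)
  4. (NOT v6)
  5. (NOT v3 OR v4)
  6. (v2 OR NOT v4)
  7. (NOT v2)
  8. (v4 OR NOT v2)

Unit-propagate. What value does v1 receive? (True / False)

False

(NOT v6) stands alone — v6 = False.
(NOT v2) is a unit clause: v2 = False.
(NOT v4 OR v2) with v2 = False leaves only NOT v4, so v4 = False.
In (NOT v3 OR v4), v4 is now false; NOT v3 must hold, so v3 = False.
From (v5 OR v3) and v3 = False: v5 = True.
(NOT v1 OR NOT v5): since v5 = True, the clause reduces to (NOT v1). v1 = False.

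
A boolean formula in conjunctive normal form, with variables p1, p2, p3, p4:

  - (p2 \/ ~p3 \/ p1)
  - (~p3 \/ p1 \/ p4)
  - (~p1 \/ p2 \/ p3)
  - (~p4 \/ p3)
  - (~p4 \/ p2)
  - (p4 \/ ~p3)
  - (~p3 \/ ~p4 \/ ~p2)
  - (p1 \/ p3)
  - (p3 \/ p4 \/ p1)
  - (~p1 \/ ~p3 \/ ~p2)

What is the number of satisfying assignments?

1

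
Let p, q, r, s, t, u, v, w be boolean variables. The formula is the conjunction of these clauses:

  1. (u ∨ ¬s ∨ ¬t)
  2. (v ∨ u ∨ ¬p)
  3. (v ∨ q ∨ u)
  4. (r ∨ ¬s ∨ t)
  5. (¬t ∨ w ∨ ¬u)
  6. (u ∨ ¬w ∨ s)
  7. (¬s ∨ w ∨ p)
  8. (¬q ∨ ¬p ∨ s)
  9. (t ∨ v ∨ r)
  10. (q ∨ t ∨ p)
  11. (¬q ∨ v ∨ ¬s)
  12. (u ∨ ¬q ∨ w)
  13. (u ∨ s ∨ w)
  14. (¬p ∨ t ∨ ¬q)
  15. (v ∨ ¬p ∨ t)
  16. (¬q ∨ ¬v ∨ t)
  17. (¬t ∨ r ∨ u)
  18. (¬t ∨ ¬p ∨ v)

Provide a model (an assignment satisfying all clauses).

p=False, q=True, r=False, s=True, t=True, u=True, v=True, w=True

Try p = False.
For the remaining variables, q = True, r = False, s = True, t = True, u = True, v = True, w = True works.
Every clause has at least one true literal under this assignment.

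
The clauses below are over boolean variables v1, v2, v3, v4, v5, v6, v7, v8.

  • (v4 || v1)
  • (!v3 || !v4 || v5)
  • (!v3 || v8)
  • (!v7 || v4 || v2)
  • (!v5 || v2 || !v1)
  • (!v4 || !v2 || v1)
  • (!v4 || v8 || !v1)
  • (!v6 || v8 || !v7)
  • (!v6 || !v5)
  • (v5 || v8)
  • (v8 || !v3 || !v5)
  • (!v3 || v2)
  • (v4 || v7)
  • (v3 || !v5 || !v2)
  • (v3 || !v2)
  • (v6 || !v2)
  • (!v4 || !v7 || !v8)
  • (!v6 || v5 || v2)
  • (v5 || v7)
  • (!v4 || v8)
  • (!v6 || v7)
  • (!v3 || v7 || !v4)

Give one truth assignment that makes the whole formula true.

v1=F, v2=F, v3=F, v4=T, v5=T, v6=F, v7=F, v8=T

Try v1 = False.
  then v4 is forced to True.
  then v2 is forced to False.
  then v3 is forced to False.
  then v8 is forced to True.
  then v7 is forced to False.
  then v5 is forced to True.
  then v6 is forced to False.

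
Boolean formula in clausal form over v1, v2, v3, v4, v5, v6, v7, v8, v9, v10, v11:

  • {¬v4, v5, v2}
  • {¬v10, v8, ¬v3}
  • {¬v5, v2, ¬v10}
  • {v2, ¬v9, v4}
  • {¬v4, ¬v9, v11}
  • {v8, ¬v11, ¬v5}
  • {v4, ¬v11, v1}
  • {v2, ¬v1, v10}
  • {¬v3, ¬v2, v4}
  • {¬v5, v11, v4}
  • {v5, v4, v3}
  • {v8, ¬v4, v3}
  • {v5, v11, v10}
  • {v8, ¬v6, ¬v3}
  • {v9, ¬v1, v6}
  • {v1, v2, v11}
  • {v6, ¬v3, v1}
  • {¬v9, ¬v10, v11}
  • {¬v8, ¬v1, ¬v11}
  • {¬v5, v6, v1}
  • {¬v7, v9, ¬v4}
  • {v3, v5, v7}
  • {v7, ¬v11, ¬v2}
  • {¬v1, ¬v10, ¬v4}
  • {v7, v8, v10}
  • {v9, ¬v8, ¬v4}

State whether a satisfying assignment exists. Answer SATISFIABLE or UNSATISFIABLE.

SATISFIABLE

Set v1 = False and propagate.
Branch on v2: take v2 = False.
  then v11 is forced to True.
  then v4 is forced to True.
  then v5 is forced to True.
  then v10 is forced to False.
  then v8 is forced to True.
  then v6 is forced to True.
  then v9 is forced to True.
v3, v7 are now unconstrained; take v3 = True, v7 = True.
Every clause has at least one true literal under this assignment.
So v1=False  v2=False  v3=True  v4=True  v5=True  v6=True  v7=True  v8=True  v9=True  v10=False  v11=True is a satisfying assignment.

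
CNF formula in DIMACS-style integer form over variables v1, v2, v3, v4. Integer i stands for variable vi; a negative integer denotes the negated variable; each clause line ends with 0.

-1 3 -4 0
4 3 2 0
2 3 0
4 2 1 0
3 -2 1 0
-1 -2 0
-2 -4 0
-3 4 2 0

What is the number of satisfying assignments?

The models are:
  v1=0 v2=0 v3=1 v4=1
  v1=0 v2=1 v3=1 v4=0
  v1=1 v2=0 v3=1 v4=1
That's 3 in total.

3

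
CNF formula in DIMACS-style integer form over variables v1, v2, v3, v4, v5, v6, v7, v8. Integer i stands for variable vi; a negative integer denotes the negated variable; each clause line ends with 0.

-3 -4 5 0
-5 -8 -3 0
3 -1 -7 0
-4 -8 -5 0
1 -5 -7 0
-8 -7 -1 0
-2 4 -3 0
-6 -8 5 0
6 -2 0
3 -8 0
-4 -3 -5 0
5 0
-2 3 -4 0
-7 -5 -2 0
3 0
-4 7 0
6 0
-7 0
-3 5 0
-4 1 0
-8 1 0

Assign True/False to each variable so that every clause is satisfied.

v1=F, v2=F, v3=T, v4=F, v5=T, v6=T, v7=F, v8=F

Unit propagation: (v5) forces v5 = True.
Unit propagation: (v3) forces v3 = True.
The clause (¬v8) is unit: v8 must be False.
(¬v4) is a unit clause, so v4 = False.
(¬v2) is a unit clause, so v2 = False.
Unit propagation: (v6) forces v6 = True.
The clause (¬v7) is unit: v7 must be False.
v1 is now unconstrained; take v1 = False.
Every clause has at least one true literal under this assignment.
Check each clause:
  1. {v5, ¬v3, ¬v4} — ¬v4 is true.
  2. {¬v8, ¬v3, ¬v5} — ¬v8 is true.
  3. {v3, ¬v1, ¬v7} — ¬v7 is true.
  4. {¬v4, ¬v5, ¬v8} — ¬v8 is true.
  5. {¬v5, ¬v7, v1} — ¬v7 is true.
  6. {¬v7, ¬v8, ¬v1} — ¬v8 is true.
  7. {¬v2, v4, ¬v3} — ¬v2 is true.
  8. {¬v6, ¬v8, v5} — ¬v8 is true.
  9. {¬v2, v6} — v6 is true.
  10. {¬v8, v3} — ¬v8 is true.
  11. {¬v4, ¬v3, ¬v5} — ¬v4 is true.
  12. {v5} — v5 is true.
  13. {v3, ¬v2, ¬v4} — v3 is true.
  14. {¬v2, ¬v5, ¬v7} — ¬v7 is true.
  15. {v3} — v3 is true.
  16. {v7, ¬v4} — ¬v4 is true.
  17. {v6} — v6 is true.
  18. {¬v7} — ¬v7 is true.
  19. {¬v3, v5} — v5 is true.
  20. {¬v4, v1} — ¬v4 is true.
  21. {v1, ¬v8} — ¬v8 is true.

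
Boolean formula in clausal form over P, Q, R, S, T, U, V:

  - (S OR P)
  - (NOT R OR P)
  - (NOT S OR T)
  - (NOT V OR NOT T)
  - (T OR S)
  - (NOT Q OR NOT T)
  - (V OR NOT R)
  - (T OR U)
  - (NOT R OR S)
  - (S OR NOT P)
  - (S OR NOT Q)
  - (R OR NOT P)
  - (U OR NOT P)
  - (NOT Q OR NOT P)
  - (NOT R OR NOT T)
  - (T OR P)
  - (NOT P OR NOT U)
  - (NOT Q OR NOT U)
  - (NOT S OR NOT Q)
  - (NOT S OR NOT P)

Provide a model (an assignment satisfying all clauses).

P=F  Q=F  R=F  S=T  T=T  U=F  V=F

Pure literal: Q appears only negated; assign Q = False.
Set P = False and propagate.
  then S is forced to True.
  then R is forced to False.
  then T is forced to True.
  then V is forced to False.
U is now unconstrained; take U = False.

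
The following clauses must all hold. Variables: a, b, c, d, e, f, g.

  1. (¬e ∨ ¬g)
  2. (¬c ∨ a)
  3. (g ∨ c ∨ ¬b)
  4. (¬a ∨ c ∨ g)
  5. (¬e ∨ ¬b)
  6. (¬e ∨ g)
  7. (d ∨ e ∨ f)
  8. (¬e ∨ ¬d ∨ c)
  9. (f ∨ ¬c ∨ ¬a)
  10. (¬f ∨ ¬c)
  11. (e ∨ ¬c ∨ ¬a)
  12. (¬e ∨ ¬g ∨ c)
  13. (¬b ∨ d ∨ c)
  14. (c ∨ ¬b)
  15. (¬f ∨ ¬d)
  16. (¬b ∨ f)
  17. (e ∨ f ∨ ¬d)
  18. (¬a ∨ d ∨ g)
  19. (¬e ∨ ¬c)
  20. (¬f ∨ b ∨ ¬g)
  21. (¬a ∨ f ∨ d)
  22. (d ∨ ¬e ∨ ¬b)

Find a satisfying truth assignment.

a=F  b=F  c=F  d=F  e=F  f=T  g=F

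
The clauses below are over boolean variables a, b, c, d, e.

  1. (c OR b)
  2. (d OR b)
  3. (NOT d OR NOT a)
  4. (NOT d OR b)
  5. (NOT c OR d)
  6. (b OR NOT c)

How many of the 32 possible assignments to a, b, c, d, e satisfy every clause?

8

Split on b, then d.
  b=1, d=1: remaining (a,c,e) ∈ {(0,0,0); (0,0,1); (0,1,0); (0,1,1)} — 4.
  b=1, d=0: remaining (a,c,e) ∈ {(0,0,0); (0,0,1); (1,0,0); (1,0,1)} — 4.
  b=0, d=1: a clause becomes empty — 0.
  b=0, d=0: a clause becomes empty — 0.
Total: 4 + 4 + 0 + 0 = 8.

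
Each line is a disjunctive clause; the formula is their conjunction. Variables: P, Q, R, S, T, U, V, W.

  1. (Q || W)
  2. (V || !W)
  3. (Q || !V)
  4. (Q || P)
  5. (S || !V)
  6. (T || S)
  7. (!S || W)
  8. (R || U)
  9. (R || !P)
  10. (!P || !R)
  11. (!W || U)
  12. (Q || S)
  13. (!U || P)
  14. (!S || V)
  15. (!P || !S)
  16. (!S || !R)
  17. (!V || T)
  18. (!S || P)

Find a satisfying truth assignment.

P=F, Q=T, R=T, S=F, T=T, U=F, V=F, W=F

Q occurs only positively in the remaining clauses — set Q = True.
T occurs only positively in the remaining clauses — set T = True.
Try P = False.
  then U is forced to False.
  then R is forced to True.
  then W is forced to False.
  then S is forced to False.
  then V is forced to False.
Every clause has at least one true literal under this assignment.
Check each clause:
  1. (Q || W) — Q is true.
  2. (V || !W) — !W is true.
  3. (Q || !V) — !V is true.
  4. (P || Q) — Q is true.
  5. (S || !V) — !V is true.
  6. (S || T) — T is true.
  7. (!S || W) — !S is true.
  8. (R || U) — R is true.
  9. (!P || R) — R is true.
  10. (!R || !P) — !P is true.
  11. (!W || U) — !W is true.
  12. (S || Q) — Q is true.
  13. (!U || P) — !U is true.
  14. (V || !S) — !S is true.
  15. (!S || !P) — !S is true.
  16. (!S || !R) — !S is true.
  17. (T || !V) — !V is true.
  18. (!S || P) — !S is true.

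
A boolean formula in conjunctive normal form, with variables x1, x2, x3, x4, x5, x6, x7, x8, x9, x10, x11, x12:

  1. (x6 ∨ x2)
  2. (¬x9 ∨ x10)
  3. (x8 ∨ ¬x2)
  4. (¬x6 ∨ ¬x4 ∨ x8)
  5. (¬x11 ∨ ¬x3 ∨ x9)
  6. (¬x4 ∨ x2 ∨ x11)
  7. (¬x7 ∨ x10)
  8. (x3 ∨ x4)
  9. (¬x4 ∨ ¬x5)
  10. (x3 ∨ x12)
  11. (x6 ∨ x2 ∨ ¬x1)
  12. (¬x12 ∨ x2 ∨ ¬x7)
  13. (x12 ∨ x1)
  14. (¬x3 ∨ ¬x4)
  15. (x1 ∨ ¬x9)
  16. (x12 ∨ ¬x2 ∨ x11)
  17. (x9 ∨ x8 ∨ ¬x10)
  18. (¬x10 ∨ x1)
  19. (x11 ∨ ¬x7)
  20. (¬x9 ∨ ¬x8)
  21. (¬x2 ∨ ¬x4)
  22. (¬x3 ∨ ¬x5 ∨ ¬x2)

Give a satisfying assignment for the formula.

x1=F, x2=F, x3=F, x4=T, x5=F, x6=T, x7=F, x8=T, x9=F, x10=F, x11=T, x12=T

Pure literal: x5 appears only negated; assign x5 = False.
Pure literal: x7 appears only negated; assign x7 = False.
Branch on x1: take x1 = False.
  then x12 is forced to True.
  then x9 is forced to False.
  then x10 is forced to False.
For the remaining variables, x2 = False, x3 = False, x4 = True, x6 = True, x8 = True, x11 = True works.
Every clause has at least one true literal under this assignment.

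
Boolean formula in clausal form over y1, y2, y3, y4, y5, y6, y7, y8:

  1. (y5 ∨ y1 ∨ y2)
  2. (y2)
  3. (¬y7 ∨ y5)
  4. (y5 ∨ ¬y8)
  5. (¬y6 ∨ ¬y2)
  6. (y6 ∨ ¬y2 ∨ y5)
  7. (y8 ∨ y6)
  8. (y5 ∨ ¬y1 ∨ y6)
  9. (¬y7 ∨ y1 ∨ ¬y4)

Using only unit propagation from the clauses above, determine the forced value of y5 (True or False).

True

Unit clause (y2) sets y2 = True.
(¬y2 ∨ ¬y6): since y2 = True, the clause reduces to (¬y6). y6 = False.
(y6 ∨ y5 ∨ ¬y2): since y6 = False, y2 = True, the clause reduces to (y5). y5 = True.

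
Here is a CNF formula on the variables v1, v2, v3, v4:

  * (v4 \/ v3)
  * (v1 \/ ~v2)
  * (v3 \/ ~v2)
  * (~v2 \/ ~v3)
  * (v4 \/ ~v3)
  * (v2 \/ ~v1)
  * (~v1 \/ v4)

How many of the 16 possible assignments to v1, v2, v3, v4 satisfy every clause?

The models are:
  v1=F v2=F v3=F v4=T
  v1=F v2=F v3=T v4=T
Count: 2.

2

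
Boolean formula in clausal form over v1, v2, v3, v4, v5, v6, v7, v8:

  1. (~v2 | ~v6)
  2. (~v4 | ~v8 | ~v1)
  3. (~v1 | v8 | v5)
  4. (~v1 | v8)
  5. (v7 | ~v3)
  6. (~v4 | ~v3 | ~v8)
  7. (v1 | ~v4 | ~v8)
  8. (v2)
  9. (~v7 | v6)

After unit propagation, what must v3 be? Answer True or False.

False

(v2) is a unit clause: v2 = True.
In (~v6 | ~v2), ~v2 is now false; ~v6 must hold, so v6 = False.
(~v7 | v6): since v6 = False, the clause reduces to (~v7). v7 = False.
(~v3 | v7): since v7 = False, the clause reduces to (~v3). v3 = False.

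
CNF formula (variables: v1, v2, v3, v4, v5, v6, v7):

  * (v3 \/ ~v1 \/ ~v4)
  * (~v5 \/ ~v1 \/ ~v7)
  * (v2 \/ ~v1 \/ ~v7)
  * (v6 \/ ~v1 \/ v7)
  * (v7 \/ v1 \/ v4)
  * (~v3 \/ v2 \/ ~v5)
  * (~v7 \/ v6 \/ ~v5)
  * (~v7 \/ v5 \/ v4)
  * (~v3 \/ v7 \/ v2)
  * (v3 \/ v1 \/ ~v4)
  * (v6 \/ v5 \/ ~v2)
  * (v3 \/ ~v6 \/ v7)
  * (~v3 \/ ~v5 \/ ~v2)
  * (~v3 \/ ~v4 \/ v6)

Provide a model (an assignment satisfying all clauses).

v1=True, v2=True, v3=True, v4=True, v5=False, v6=True, v7=False

Try v1 = True.
Set v2 = True and propagate.
The remaining clauses are satisfied by v3 = True, v4 = True, v5 = False, v6 = True, v7 = False.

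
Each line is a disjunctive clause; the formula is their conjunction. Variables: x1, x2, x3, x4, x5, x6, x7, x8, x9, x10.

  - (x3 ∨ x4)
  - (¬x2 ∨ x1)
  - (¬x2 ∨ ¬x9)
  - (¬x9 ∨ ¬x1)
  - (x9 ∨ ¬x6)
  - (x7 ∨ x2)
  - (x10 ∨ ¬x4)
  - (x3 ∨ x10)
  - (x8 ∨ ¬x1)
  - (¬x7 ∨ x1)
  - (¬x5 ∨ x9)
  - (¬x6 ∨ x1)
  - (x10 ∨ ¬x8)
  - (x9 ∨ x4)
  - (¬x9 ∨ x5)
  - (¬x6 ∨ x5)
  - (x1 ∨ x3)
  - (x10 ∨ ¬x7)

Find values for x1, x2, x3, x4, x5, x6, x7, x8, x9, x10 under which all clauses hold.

x1 = T, x2 = T, x3 = F, x4 = T, x5 = F, x6 = F, x7 = T, x8 = T, x9 = F, x10 = T

x6 occurs only negated in the remaining clauses — set x6 = False.
x10 occurs only positively in the remaining clauses — set x10 = True.
Branch on x1: take x1 = True.
  then x9 is forced to False.
  then x8 is forced to True.
  then x5 is forced to False.
  then x4 is forced to True.
Try x2 = True.
x3, x7 are now unconstrained; take x3 = False, x7 = True.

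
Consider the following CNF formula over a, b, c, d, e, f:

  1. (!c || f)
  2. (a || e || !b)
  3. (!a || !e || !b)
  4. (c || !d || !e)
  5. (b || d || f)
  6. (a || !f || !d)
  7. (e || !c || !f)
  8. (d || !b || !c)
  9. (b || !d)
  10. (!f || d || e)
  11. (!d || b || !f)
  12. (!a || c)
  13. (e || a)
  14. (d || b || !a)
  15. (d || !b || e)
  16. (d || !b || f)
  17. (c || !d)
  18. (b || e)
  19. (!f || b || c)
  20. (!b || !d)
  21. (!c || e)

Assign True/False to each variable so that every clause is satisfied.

Branch on a: take a = False.
  then e is forced to True.
Try b = False.
  then d is forced to False.
  then f is forced to True.
  then c is forced to True.

a = False, b = False, c = True, d = False, e = True, f = True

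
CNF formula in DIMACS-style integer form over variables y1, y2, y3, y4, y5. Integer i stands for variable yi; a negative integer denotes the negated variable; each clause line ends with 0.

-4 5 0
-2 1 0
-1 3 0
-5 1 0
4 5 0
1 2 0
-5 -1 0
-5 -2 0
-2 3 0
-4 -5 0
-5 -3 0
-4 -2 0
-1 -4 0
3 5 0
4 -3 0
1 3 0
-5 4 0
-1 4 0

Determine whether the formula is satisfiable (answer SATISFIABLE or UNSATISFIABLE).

y5 = True:
  propagation gives y1=True; an empty clause results — contradiction.
y5 = False:
  propagation gives y4=False; an empty clause results — contradiction.
Every branch closes, so no satisfying assignment exists.

UNSATISFIABLE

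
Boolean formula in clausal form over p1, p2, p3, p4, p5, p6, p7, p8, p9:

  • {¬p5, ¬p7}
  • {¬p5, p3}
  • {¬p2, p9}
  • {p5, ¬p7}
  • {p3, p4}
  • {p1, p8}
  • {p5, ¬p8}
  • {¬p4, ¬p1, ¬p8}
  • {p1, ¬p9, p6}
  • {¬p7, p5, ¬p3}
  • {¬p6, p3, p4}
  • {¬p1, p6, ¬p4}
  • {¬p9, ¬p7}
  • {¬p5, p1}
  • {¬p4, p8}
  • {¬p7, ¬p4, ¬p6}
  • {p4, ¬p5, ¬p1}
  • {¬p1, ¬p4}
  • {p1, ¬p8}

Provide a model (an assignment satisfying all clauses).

p2 occurs only negated in the remaining clauses — set p2 = False.
p7 occurs only negated in the remaining clauses — set p7 = False.
Set p1 = True and propagate.
  then p4 is forced to False.
  then p3 is forced to True.
  then p5 is forced to False.
  then p8 is forced to False.
p6, p9 are now unconstrained; take p6 = False, p9 = True.
Every clause has at least one true literal under this assignment.
Check each clause:
  1. {¬p7, ¬p5} — ¬p7 is true.
  2. {¬p5, p3} — p3 is true.
  3. {¬p2, p9} — p9 is true.
  4. {¬p7, p5} — ¬p7 is true.
  5. {p4, p3} — p3 is true.
  6. {p8, p1} — p1 is true.
  7. {p5, ¬p8} — ¬p8 is true.
  8. {¬p8, ¬p4, ¬p1} — ¬p8 is true.
  9. {p1, ¬p9, p6} — p1 is true.
  10. {p5, ¬p7, ¬p3} — ¬p7 is true.
  11. {p3, ¬p6, p4} — ¬p6 is true.
  12. {¬p4, p6, ¬p1} — ¬p4 is true.
  13. {¬p7, ¬p9} — ¬p7 is true.
  14. {¬p5, p1} — p1 is true.
  15. {¬p4, p8} — ¬p4 is true.
  16. {¬p6, ¬p7, ¬p4} — ¬p7 is true.
  17. {¬p1, p4, ¬p5} — ¬p5 is true.
  18. {¬p4, ¬p1} — ¬p4 is true.
  19. {p1, ¬p8} — ¬p8 is true.

p1=True  p2=False  p3=True  p4=False  p5=False  p6=False  p7=False  p8=False  p9=True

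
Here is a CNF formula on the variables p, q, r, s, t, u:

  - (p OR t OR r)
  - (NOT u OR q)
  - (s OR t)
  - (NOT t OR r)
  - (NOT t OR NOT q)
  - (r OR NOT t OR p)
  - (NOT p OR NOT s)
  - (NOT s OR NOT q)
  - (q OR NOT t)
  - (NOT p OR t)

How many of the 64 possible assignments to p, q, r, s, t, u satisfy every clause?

Satisfying assignments:
  p=0 q=0 r=1 s=1 t=0 u=0
That's 1 in total.

1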